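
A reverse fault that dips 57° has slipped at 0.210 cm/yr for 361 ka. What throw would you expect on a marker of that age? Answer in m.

636 m

dip-slip = rate × time = 0.210 cm/yr × 361 ka = 758.1 m
throw = dip-slip × sin(dip) = 758.1 × sin(57°) = 636 m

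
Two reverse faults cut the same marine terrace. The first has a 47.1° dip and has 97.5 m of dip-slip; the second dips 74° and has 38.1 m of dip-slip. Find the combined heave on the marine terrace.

76.9 m

heave_A = 97.5 × cos(47.1°) = 66.37 m
heave_B = 38.1 × cos(74°) = 10.50 m
total = 66.37 + 10.50 = 76.9 m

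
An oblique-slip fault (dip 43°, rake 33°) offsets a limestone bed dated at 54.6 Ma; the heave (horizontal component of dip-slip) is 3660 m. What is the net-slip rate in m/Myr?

168 m/Myr

dip-slip = heave / cos(dip) = 3660 / cos(43°) = 5004 m
net slip = dip-slip / sin(rake) = 5004 / sin(33°) = 9189 m
rate = 9189 m / 54.6 Ma = 0.000168 m/yr = 168 m/Myr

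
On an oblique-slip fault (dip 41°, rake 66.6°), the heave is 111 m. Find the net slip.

dip-slip = heave / cos(dip) = 111 / cos(41°) = 147.1 m
net slip = dip-slip / sin(rake) = 147.1 / sin(66.6°) = 160 m

160 m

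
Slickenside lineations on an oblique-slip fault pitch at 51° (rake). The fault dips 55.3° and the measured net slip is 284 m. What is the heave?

dip-slip = net slip × sin(rake) = 284 m × sin(51°) = 220.7 m
heave = dip-slip × cos(dip) = 220.7 × cos(55.3°) = 126 m

126 m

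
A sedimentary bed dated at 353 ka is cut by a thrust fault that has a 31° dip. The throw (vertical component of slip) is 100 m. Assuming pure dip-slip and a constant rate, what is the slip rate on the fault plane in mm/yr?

0.550 mm/yr

dip-slip = throw / sin(dip) = 100 m / sin(31°) = 194.2 m
rate = 194.2 m / 353 ka = 0.000550 m/yr = 0.550 mm/yr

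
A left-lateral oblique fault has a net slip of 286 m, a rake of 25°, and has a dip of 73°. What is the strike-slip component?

259 m

strike-slip = net slip × cos(rake) = 286 m × cos(25°) = 259 m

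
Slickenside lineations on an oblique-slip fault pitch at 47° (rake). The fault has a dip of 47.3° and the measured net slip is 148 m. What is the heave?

73.4 m

dip-slip = net slip × sin(rake) = 148 m × sin(47°) = 108.2 m
heave = dip-slip × cos(dip) = 108.2 × cos(47.3°) = 73.4 m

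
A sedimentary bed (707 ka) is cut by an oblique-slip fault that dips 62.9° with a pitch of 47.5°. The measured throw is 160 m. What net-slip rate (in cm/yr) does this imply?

0.0345 cm/yr

dip-slip = throw / sin(dip) = 160 / sin(62.9°) = 179.7 m
net slip = dip-slip / sin(rake) = 179.7 / sin(47.5°) = 243.8 m
rate = 243.8 m / 707 ka = 0.000345 m/yr = 0.0345 cm/yr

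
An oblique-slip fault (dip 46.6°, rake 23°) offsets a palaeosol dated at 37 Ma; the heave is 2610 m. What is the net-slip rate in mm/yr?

dip-slip = heave / cos(dip) = 2610 / cos(46.6°) = 3799 m
net slip = dip-slip / sin(rake) = 3799 / sin(23°) = 9722 m
rate = 9722 m / 37 Ma = 0.000263 m/yr = 0.263 mm/yr

0.263 mm/yr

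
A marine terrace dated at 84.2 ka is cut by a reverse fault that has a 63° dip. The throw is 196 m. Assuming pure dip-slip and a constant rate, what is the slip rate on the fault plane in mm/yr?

2.61 mm/yr

dip-slip = throw / sin(dip) = 196 m / sin(63°) = 220 m
rate = 220 m / 84.2 ka = 0.00261 m/yr = 2.61 mm/yr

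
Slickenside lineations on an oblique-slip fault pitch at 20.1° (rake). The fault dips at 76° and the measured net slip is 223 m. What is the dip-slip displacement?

76.6 m

dip-slip = net slip × sin(rake) = 223 m × sin(20.1°) = 76.6 m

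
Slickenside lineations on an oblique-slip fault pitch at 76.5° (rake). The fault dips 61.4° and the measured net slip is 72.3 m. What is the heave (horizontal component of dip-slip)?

33.7 m

dip-slip = net slip × sin(rake) = 72.3 m × sin(76.5°) = 70.30 m
heave = dip-slip × cos(dip) = 70.30 × cos(61.4°) = 33.7 m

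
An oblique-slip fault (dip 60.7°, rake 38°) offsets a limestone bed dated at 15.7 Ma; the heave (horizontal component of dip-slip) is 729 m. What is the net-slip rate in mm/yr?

dip-slip = heave / cos(dip) = 729 / cos(60.7°) = 1490 m
net slip = dip-slip / sin(rake) = 1490 / sin(38°) = 2420 m
rate = 2420 m / 15.7 Ma = 0.000154 m/yr = 0.154 mm/yr

0.154 mm/yr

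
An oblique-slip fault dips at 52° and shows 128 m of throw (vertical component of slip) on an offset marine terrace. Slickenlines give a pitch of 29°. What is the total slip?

dip-slip = throw / sin(dip) = 128 / sin(52°) = 162.4 m
net slip = dip-slip / sin(rake) = 162.4 / sin(29°) = 335 m

335 m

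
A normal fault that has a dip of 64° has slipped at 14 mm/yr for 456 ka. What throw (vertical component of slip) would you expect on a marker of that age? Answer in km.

5.74 km

dip-slip = rate × time = 14 mm/yr × 456 ka = 6384 m
throw = dip-slip × sin(dip) = 6384 × sin(64°) = 5740 m = 5.74 km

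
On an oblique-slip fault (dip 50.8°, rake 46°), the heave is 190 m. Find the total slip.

418 m

dip-slip = heave / cos(dip) = 190 / cos(50.8°) = 300.6 m
net slip = dip-slip / sin(rake) = 300.6 / sin(46°) = 418 m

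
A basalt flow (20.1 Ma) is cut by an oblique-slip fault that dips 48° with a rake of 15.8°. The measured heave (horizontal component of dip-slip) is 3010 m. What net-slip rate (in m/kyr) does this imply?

dip-slip = heave / cos(dip) = 3010 / cos(48°) = 4498 m
net slip = dip-slip / sin(rake) = 4498 / sin(15.8°) = 16520 m
rate = 16520 m / 20.1 Ma = 0.000822 m/yr = 0.822 m/kyr

0.822 m/kyr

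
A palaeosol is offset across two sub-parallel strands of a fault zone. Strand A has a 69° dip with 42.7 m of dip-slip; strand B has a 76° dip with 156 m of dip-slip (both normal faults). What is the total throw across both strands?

191 m

throw_A = 42.7 × sin(69°) = 39.86 m
throw_B = 156 × sin(76°) = 151.4 m
total = 39.86 + 151.4 = 191 m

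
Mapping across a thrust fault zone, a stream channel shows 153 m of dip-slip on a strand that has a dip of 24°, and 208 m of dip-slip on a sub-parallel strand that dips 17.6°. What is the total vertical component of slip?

throw_A = 153 × sin(24°) = 62.23 m
throw_B = 208 × sin(17.6°) = 62.89 m
total = 62.23 + 62.89 = 125 m

125 m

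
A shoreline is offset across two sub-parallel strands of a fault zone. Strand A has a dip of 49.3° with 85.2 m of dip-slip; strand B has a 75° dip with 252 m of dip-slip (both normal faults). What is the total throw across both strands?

308 m

throw_A = 85.2 × sin(49.3°) = 64.59 m
throw_B = 252 × sin(75°) = 243.4 m
total = 64.59 + 243.4 = 308 m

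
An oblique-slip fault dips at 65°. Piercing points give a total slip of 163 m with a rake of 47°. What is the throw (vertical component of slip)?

108 m

dip-slip = net slip × sin(rake) = 163 m × sin(47°) = 119.2 m
throw = dip-slip × sin(dip) = 119.2 × sin(65°) = 108 m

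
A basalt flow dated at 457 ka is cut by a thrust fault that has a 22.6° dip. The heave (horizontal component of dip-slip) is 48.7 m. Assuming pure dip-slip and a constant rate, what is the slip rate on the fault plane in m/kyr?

0.115 m/kyr

dip-slip = heave / cos(dip) = 48.7 m / cos(22.6°) = 52.75 m
rate = 52.75 m / 457 ka = 0.000115 m/yr = 0.115 m/kyr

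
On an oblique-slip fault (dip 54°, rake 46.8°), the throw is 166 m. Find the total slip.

dip-slip = throw / sin(dip) = 166 / sin(54°) = 205.2 m
net slip = dip-slip / sin(rake) = 205.2 / sin(46.8°) = 281 m

281 m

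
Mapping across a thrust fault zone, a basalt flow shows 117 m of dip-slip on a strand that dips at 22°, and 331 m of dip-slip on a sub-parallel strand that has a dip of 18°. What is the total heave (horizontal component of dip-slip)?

423 m

heave_A = 117 × cos(22°) = 108.5 m
heave_B = 331 × cos(18°) = 314.8 m
total = 108.5 + 314.8 = 423 m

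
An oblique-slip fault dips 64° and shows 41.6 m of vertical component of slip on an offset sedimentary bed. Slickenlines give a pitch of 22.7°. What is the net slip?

120 m

dip-slip = throw / sin(dip) = 41.6 / sin(64°) = 46.28 m
net slip = dip-slip / sin(rake) = 46.28 / sin(22.7°) = 120 m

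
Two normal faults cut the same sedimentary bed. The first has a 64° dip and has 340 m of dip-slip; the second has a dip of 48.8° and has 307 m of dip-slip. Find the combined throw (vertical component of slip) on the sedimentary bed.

throw_A = 340 × sin(64°) = 305.6 m
throw_B = 307 × sin(48.8°) = 231 m
total = 305.6 + 231 = 537 m

537 m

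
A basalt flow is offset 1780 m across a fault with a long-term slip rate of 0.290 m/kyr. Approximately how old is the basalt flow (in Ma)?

6.14 Ma

age = offset / rate = 1780 m / (0.290 m/kyr) = 6.14e+06 yr = 6.14 Ma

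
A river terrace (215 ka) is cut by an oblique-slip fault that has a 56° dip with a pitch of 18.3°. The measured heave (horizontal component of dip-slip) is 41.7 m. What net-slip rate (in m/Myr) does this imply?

dip-slip = heave / cos(dip) = 41.7 / cos(56°) = 74.57 m
net slip = dip-slip / sin(rake) = 74.57 / sin(18.3°) = 237.5 m
rate = 237.5 m / 215 ka = 0.00110 m/yr = 1100 m/Myr

1100 m/Myr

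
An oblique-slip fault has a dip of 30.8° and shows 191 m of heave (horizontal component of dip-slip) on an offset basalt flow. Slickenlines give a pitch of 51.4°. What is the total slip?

dip-slip = heave / cos(dip) = 191 / cos(30.8°) = 222.4 m
net slip = dip-slip / sin(rake) = 222.4 / sin(51.4°) = 285 m

285 m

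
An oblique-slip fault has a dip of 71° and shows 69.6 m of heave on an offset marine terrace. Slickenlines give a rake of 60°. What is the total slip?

247 m

dip-slip = heave / cos(dip) = 69.6 / cos(71°) = 213.8 m
net slip = dip-slip / sin(rake) = 213.8 / sin(60°) = 247 m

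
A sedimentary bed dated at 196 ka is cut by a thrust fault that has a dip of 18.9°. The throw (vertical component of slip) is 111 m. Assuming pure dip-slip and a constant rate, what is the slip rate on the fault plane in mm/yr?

1.75 mm/yr

dip-slip = throw / sin(dip) = 111 m / sin(18.9°) = 342.7 m
rate = 342.7 m / 196 ka = 0.00175 m/yr = 1.75 mm/yr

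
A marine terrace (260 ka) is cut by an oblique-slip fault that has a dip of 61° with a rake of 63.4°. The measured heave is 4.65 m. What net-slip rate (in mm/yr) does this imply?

0.0413 mm/yr

dip-slip = heave / cos(dip) = 4.65 / cos(61°) = 9.591 m
net slip = dip-slip / sin(rake) = 9.591 / sin(63.4°) = 10.73 m
rate = 10.73 m / 260 ka = 0.0000413 m/yr = 0.0413 mm/yr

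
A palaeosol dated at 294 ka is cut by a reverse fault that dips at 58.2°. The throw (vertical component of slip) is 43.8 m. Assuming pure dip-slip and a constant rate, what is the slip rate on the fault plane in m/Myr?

dip-slip = throw / sin(dip) = 43.8 m / sin(58.2°) = 51.54 m
rate = 51.54 m / 294 ka = 0.000175 m/yr = 175 m/Myr

175 m/Myr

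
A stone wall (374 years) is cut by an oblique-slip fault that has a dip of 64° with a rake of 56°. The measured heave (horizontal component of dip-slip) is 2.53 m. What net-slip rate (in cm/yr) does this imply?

1.86 cm/yr

dip-slip = heave / cos(dip) = 2.53 / cos(64°) = 5.771 m
net slip = dip-slip / sin(rake) = 5.771 / sin(56°) = 6.962 m
rate = 6.962 m / 374 years = 0.0186 m/yr = 1.86 cm/yr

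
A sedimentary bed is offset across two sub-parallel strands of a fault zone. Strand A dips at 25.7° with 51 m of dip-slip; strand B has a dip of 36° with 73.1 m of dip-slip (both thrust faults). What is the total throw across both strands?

65.1 m

throw_A = 51 × sin(25.7°) = 22.12 m
throw_B = 73.1 × sin(36°) = 42.97 m
total = 22.12 + 42.97 = 65.1 m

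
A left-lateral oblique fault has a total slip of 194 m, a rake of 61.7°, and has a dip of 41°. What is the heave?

dip-slip = net slip × sin(rake) = 194 m × sin(61.7°) = 170.8 m
heave = dip-slip × cos(dip) = 170.8 × cos(41°) = 129 m

129 m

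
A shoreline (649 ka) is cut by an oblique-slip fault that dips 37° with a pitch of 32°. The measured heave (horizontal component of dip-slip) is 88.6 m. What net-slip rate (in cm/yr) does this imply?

0.0323 cm/yr

dip-slip = heave / cos(dip) = 88.6 / cos(37°) = 110.9 m
net slip = dip-slip / sin(rake) = 110.9 / sin(32°) = 209.4 m
rate = 209.4 m / 649 ka = 0.000323 m/yr = 0.0323 cm/yr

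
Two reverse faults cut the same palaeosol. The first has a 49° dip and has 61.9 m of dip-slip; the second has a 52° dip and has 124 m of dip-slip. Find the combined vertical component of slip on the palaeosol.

throw_A = 61.9 × sin(49°) = 46.72 m
throw_B = 124 × sin(52°) = 97.71 m
total = 46.72 + 97.71 = 144 m

144 m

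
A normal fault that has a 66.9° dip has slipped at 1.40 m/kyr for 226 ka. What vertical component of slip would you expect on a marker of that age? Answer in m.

291 m

dip-slip = rate × time = 1.40 m/kyr × 226 ka = 316.4 m
throw = dip-slip × sin(dip) = 316.4 × sin(66.9°) = 291 m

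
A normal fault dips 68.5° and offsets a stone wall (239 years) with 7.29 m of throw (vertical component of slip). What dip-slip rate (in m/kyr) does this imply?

dip-slip = throw / sin(dip) = 7.29 m / sin(68.5°) = 7.835 m
rate = 7.835 m / 239 years = 0.0328 m/yr = 32.8 m/kyr

32.8 m/kyr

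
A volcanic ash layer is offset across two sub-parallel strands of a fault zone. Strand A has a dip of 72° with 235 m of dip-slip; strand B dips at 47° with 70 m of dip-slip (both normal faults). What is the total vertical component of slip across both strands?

throw_A = 235 × sin(72°) = 223.5 m
throw_B = 70 × sin(47°) = 51.19 m
total = 223.5 + 51.19 = 275 m

275 m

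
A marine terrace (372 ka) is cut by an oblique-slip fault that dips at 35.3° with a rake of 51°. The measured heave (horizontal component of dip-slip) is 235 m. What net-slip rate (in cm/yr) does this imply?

dip-slip = heave / cos(dip) = 235 / cos(35.3°) = 287.9 m
net slip = dip-slip / sin(rake) = 287.9 / sin(51°) = 370.5 m
rate = 370.5 m / 372 ka = 0.000996 m/yr = 0.0996 cm/yr

0.0996 cm/yr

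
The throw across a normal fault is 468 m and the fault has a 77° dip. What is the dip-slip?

480 m

dip-slip = throw / sin(dip) = 468 / sin(77°) = 480 m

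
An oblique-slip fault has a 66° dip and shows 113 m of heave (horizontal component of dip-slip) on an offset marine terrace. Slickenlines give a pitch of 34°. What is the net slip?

dip-slip = heave / cos(dip) = 113 / cos(66°) = 277.8 m
net slip = dip-slip / sin(rake) = 277.8 / sin(34°) = 497 m

497 m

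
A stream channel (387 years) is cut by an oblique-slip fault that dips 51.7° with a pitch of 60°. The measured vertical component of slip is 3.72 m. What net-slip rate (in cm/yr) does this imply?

1.41 cm/yr

dip-slip = throw / sin(dip) = 3.72 / sin(51.7°) = 4.740 m
net slip = dip-slip / sin(rake) = 4.740 / sin(60°) = 5.474 m
rate = 5.474 m / 387 years = 0.0141 m/yr = 1.41 cm/yr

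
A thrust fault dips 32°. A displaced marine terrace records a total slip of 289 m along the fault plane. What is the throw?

153 m

throw = dip-slip × sin(dip) = 289 m × sin(32°) = 153 m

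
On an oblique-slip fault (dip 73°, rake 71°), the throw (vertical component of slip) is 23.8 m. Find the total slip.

26.3 m

dip-slip = throw / sin(dip) = 23.8 / sin(73°) = 24.89 m
net slip = dip-slip / sin(rake) = 24.89 / sin(71°) = 26.3 m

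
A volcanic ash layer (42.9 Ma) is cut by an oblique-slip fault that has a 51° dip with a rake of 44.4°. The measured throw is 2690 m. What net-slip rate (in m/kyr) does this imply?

dip-slip = throw / sin(dip) = 2690 / sin(51°) = 3461 m
net slip = dip-slip / sin(rake) = 3461 / sin(44.4°) = 4947 m
rate = 4947 m / 42.9 Ma = 0.000115 m/yr = 0.115 m/kyr

0.115 m/kyr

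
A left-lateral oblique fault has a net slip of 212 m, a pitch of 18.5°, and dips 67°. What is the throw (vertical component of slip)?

61.9 m

dip-slip = net slip × sin(rake) = 212 m × sin(18.5°) = 67.27 m
throw = dip-slip × sin(dip) = 67.27 × sin(67°) = 61.9 m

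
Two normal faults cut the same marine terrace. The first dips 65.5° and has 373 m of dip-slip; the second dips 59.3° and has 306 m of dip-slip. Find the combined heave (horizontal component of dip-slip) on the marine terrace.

311 m

heave_A = 373 × cos(65.5°) = 154.7 m
heave_B = 306 × cos(59.3°) = 156.2 m
total = 154.7 + 156.2 = 311 m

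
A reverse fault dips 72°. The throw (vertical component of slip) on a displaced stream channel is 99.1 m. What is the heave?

heave = throw / tan(dip) = 99.1 / tan(72°) = 32.2 m

32.2 m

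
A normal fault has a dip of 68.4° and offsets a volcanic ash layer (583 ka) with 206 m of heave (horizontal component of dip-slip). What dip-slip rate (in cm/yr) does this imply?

0.0960 cm/yr

dip-slip = heave / cos(dip) = 206 m / cos(68.4°) = 559.6 m
rate = 559.6 m / 583 ka = 0.000960 m/yr = 0.0960 cm/yr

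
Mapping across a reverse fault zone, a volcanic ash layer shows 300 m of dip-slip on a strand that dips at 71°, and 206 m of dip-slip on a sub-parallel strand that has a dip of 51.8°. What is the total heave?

heave_A = 300 × cos(71°) = 97.67 m
heave_B = 206 × cos(51.8°) = 127.4 m
total = 97.67 + 127.4 = 225 m

225 m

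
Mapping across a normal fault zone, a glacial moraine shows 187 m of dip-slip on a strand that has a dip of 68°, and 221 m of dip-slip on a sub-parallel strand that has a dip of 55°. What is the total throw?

throw_A = 187 × sin(68°) = 173.4 m
throw_B = 221 × sin(55°) = 181 m
total = 173.4 + 181 = 354 m

354 m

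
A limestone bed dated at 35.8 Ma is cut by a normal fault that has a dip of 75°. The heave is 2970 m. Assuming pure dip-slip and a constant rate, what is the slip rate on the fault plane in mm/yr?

0.321 mm/yr

dip-slip = heave / cos(dip) = 2970 m / cos(75°) = 11480 m
rate = 11480 m / 35.8 Ma = 0.000321 m/yr = 0.321 mm/yr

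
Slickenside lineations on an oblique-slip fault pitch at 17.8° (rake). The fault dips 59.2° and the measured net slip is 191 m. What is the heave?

dip-slip = net slip × sin(rake) = 191 m × sin(17.8°) = 58.39 m
heave = dip-slip × cos(dip) = 58.39 × cos(59.2°) = 29.9 m

29.9 m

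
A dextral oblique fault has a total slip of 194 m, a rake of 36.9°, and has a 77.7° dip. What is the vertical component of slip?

114 m

dip-slip = net slip × sin(rake) = 194 m × sin(36.9°) = 116.5 m
throw = dip-slip × sin(dip) = 116.5 × sin(77.7°) = 114 m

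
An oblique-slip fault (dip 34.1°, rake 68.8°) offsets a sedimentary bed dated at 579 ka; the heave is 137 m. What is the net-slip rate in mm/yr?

dip-slip = heave / cos(dip) = 137 / cos(34.1°) = 165.4 m
net slip = dip-slip / sin(rake) = 165.4 / sin(68.8°) = 177.5 m
rate = 177.5 m / 579 ka = 0.000306 m/yr = 0.306 mm/yr

0.306 mm/yr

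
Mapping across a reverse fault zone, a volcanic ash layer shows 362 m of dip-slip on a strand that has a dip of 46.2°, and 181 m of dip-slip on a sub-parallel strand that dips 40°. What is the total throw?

378 m

throw_A = 362 × sin(46.2°) = 261.3 m
throw_B = 181 × sin(40°) = 116.3 m
total = 261.3 + 116.3 = 378 m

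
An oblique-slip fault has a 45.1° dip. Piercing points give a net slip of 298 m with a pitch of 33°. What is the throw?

115 m

dip-slip = net slip × sin(rake) = 298 m × sin(33°) = 162.3 m
throw = dip-slip × sin(dip) = 162.3 × sin(45.1°) = 115 m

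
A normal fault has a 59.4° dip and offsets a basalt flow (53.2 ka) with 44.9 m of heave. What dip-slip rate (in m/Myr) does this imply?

dip-slip = heave / cos(dip) = 44.9 m / cos(59.4°) = 88.21 m
rate = 88.21 m / 53.2 ka = 0.00166 m/yr = 1660 m/Myr

1660 m/Myr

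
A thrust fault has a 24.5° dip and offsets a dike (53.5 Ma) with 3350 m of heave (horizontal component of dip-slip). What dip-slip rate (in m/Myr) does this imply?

68.8 m/Myr

dip-slip = heave / cos(dip) = 3350 m / cos(24.5°) = 3681 m
rate = 3681 m / 53.5 Ma = 0.0000688 m/yr = 68.8 m/Myr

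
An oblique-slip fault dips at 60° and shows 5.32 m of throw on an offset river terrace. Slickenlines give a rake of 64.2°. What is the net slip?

dip-slip = throw / sin(dip) = 5.32 / sin(60°) = 6.143 m
net slip = dip-slip / sin(rake) = 6.143 / sin(64.2°) = 6.82 m

6.82 m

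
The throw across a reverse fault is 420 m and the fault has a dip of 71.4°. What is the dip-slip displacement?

dip-slip = throw / sin(dip) = 420 / sin(71.4°) = 443 m

443 m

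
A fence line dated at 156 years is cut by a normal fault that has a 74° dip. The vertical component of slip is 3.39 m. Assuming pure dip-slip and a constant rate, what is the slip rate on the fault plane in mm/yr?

22.6 mm/yr

dip-slip = throw / sin(dip) = 3.39 m / sin(74°) = 3.527 m
rate = 3.527 m / 156 years = 0.0226 m/yr = 22.6 mm/yr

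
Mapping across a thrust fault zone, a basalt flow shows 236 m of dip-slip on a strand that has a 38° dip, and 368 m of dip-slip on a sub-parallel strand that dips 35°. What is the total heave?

487 m

heave_A = 236 × cos(38°) = 186 m
heave_B = 368 × cos(35°) = 301.4 m
total = 186 + 301.4 = 487 m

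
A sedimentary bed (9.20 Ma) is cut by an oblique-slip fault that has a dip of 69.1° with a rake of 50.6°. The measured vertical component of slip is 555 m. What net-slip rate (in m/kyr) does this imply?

dip-slip = throw / sin(dip) = 555 / sin(69.1°) = 594.1 m
net slip = dip-slip / sin(rake) = 594.1 / sin(50.6°) = 768.8 m
rate = 768.8 m / 9.20 Ma = 0.0000836 m/yr = 0.0836 m/kyr

0.0836 m/kyr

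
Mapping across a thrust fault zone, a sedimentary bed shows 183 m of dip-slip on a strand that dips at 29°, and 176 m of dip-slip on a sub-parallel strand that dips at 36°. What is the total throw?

throw_A = 183 × sin(29°) = 88.72 m
throw_B = 176 × sin(36°) = 103.5 m
total = 88.72 + 103.5 = 192 m

192 m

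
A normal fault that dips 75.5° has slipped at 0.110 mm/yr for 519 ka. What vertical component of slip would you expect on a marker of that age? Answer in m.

55.3 m

dip-slip = rate × time = 0.110 mm/yr × 519 ka = 57.09 m
throw = dip-slip × sin(dip) = 57.09 × sin(75.5°) = 55.3 m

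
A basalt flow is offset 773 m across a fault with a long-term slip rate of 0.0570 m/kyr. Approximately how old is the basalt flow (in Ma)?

age = offset / rate = 773 m / (0.0570 m/kyr) = 1.36e+07 yr = 13.6 Ma

13.6 Ma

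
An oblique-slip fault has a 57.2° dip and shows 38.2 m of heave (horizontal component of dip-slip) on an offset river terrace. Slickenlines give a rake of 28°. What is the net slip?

dip-slip = heave / cos(dip) = 38.2 / cos(57.2°) = 70.52 m
net slip = dip-slip / sin(rake) = 70.52 / sin(28°) = 150 m

150 m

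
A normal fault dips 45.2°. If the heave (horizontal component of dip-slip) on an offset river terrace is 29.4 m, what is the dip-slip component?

41.7 m

dip-slip = heave / cos(dip) = 29.4 / cos(45.2°) = 41.7 m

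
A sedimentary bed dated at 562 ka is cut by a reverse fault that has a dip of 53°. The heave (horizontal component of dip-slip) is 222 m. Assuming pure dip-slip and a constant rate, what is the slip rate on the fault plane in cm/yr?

0.0656 cm/yr

dip-slip = heave / cos(dip) = 222 m / cos(53°) = 368.9 m
rate = 368.9 m / 562 ka = 0.000656 m/yr = 0.0656 cm/yr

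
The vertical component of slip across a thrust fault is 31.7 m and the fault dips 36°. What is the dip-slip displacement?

53.9 m

dip-slip = throw / sin(dip) = 31.7 / sin(36°) = 53.9 m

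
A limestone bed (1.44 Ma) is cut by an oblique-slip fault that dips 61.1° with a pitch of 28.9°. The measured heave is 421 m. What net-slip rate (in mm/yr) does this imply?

dip-slip = heave / cos(dip) = 421 / cos(61.1°) = 871.1 m
net slip = dip-slip / sin(rake) = 871.1 / sin(28.9°) = 1803 m
rate = 1803 m / 1.44 Ma = 0.00125 m/yr = 1.25 mm/yr

1.25 mm/yr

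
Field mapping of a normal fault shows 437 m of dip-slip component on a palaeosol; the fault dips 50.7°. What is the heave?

heave = dip-slip × cos(dip) = 437 m × cos(50.7°) = 277 m

277 m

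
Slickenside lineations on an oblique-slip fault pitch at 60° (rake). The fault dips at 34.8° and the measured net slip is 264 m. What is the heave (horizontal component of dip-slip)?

188 m

dip-slip = net slip × sin(rake) = 264 m × sin(60°) = 228.6 m
heave = dip-slip × cos(dip) = 228.6 × cos(34.8°) = 188 m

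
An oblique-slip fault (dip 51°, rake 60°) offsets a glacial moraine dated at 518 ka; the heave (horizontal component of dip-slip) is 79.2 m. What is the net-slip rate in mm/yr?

dip-slip = heave / cos(dip) = 79.2 / cos(51°) = 125.9 m
net slip = dip-slip / sin(rake) = 125.9 / sin(60°) = 145.3 m
rate = 145.3 m / 518 ka = 0.000281 m/yr = 0.281 mm/yr

0.281 mm/yr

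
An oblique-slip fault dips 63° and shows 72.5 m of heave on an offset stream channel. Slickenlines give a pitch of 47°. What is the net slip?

dip-slip = heave / cos(dip) = 72.5 / cos(63°) = 159.7 m
net slip = dip-slip / sin(rake) = 159.7 / sin(47°) = 218 m

218 m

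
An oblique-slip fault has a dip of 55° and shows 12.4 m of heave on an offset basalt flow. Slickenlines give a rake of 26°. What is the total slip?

49.3 m

dip-slip = heave / cos(dip) = 12.4 / cos(55°) = 21.62 m
net slip = dip-slip / sin(rake) = 21.62 / sin(26°) = 49.3 m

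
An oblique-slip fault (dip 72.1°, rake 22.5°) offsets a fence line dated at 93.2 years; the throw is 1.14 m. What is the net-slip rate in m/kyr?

dip-slip = throw / sin(dip) = 1.14 / sin(72.1°) = 1.198 m
net slip = dip-slip / sin(rake) = 1.198 / sin(22.5°) = 3.130 m
rate = 3.130 m / 93.2 years = 0.0336 m/yr = 33.6 m/kyr

33.6 m/kyr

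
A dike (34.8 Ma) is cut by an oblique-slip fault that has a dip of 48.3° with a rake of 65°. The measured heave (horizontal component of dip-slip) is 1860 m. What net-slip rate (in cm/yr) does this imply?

dip-slip = heave / cos(dip) = 1860 / cos(48.3°) = 2796 m
net slip = dip-slip / sin(rake) = 2796 / sin(65°) = 3085 m
rate = 3085 m / 34.8 Ma = 0.0000887 m/yr = 0.00887 cm/yr

0.00887 cm/yr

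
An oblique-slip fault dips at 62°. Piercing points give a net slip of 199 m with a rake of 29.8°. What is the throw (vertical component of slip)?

dip-slip = net slip × sin(rake) = 199 m × sin(29.8°) = 98.90 m
throw = dip-slip × sin(dip) = 98.90 × sin(62°) = 87.3 m

87.3 m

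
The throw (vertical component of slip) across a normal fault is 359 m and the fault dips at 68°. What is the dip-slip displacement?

387 m

dip-slip = throw / sin(dip) = 359 / sin(68°) = 387 m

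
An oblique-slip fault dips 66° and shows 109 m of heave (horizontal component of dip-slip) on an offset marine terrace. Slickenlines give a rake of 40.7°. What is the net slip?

dip-slip = heave / cos(dip) = 109 / cos(66°) = 268 m
net slip = dip-slip / sin(rake) = 268 / sin(40.7°) = 411 m

411 m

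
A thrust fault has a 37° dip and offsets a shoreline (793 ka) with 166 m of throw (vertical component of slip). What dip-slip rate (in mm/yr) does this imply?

dip-slip = throw / sin(dip) = 166 m / sin(37°) = 275.8 m
rate = 275.8 m / 793 ka = 0.000348 m/yr = 0.348 mm/yr

0.348 mm/yr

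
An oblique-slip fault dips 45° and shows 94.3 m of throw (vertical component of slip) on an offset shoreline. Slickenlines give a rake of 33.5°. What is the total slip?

dip-slip = throw / sin(dip) = 94.3 / sin(45°) = 133.4 m
net slip = dip-slip / sin(rake) = 133.4 / sin(33.5°) = 242 m

242 m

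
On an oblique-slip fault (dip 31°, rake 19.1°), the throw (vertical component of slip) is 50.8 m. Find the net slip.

dip-slip = throw / sin(dip) = 50.8 / sin(31°) = 98.63 m
net slip = dip-slip / sin(rake) = 98.63 / sin(19.1°) = 301 m

301 m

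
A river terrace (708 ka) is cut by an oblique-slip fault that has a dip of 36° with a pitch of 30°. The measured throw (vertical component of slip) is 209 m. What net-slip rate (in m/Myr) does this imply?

1000 m/Myr

dip-slip = throw / sin(dip) = 209 / sin(36°) = 355.6 m
net slip = dip-slip / sin(rake) = 355.6 / sin(30°) = 711.1 m
rate = 711.1 m / 708 ka = 0.00100 m/yr = 1000 m/Myr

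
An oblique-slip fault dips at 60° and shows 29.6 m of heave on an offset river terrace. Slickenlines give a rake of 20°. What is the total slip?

173 m

dip-slip = heave / cos(dip) = 29.6 / cos(60°) = 59.20 m
net slip = dip-slip / sin(rake) = 59.20 / sin(20°) = 173 m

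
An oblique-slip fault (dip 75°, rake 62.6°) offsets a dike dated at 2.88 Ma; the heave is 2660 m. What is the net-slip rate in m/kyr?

4.02 m/kyr

dip-slip = heave / cos(dip) = 2660 / cos(75°) = 10280 m
net slip = dip-slip / sin(rake) = 10280 / sin(62.6°) = 11580 m
rate = 11580 m / 2.88 Ma = 0.00402 m/yr = 4.02 m/kyr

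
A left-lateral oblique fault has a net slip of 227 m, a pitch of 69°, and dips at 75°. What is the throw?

205 m

dip-slip = net slip × sin(rake) = 227 m × sin(69°) = 211.9 m
throw = dip-slip × sin(dip) = 211.9 × sin(75°) = 205 m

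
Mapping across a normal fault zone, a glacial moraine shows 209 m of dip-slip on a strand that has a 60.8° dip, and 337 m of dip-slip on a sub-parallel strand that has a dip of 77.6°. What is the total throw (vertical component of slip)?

512 m

throw_A = 209 × sin(60.8°) = 182.4 m
throw_B = 337 × sin(77.6°) = 329.1 m
total = 182.4 + 329.1 = 512 m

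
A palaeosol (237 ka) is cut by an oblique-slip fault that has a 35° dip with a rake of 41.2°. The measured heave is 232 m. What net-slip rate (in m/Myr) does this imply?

dip-slip = heave / cos(dip) = 232 / cos(35°) = 283.2 m
net slip = dip-slip / sin(rake) = 283.2 / sin(41.2°) = 430 m
rate = 430 m / 237 ka = 0.00181 m/yr = 1810 m/Myr

1810 m/Myr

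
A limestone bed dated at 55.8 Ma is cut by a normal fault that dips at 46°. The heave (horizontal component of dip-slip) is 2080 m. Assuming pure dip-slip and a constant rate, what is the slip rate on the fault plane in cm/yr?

0.00537 cm/yr

dip-slip = heave / cos(dip) = 2080 m / cos(46°) = 2994 m
rate = 2994 m / 55.8 Ma = 0.0000537 m/yr = 0.00537 cm/yr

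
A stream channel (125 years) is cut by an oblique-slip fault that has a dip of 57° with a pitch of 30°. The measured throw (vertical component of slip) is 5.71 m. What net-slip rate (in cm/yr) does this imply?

dip-slip = throw / sin(dip) = 5.71 / sin(57°) = 6.808 m
net slip = dip-slip / sin(rake) = 6.808 / sin(30°) = 13.62 m
rate = 13.62 m / 125 years = 0.109 m/yr = 10.9 cm/yr

10.9 cm/yr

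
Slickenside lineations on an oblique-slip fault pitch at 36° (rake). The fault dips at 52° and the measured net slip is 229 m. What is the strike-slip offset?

strike-slip = net slip × cos(rake) = 229 m × cos(36°) = 185 m

185 m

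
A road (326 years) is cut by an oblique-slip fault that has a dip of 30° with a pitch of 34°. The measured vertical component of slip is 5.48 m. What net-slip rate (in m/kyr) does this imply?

dip-slip = throw / sin(dip) = 5.48 / sin(30°) = 10.96 m
net slip = dip-slip / sin(rake) = 10.96 / sin(34°) = 19.60 m
rate = 19.60 m / 326 years = 0.0601 m/yr = 60.1 m/kyr

60.1 m/kyr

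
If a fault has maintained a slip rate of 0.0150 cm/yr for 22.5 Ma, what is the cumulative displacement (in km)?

slip = rate × time = 0.0150 cm/yr × 22.5 Ma = 3370 m = 3.37 km

3.37 km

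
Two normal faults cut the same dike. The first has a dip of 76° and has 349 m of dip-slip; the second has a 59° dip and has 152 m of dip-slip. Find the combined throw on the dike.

469 m

throw_A = 349 × sin(76°) = 338.6 m
throw_B = 152 × sin(59°) = 130.3 m
total = 338.6 + 130.3 = 469 m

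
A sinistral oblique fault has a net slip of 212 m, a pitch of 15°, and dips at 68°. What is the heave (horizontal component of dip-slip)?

dip-slip = net slip × sin(rake) = 212 m × sin(15°) = 54.87 m
heave = dip-slip × cos(dip) = 54.87 × cos(68°) = 20.6 m

20.6 m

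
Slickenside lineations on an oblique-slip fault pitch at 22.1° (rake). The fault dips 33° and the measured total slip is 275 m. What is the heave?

86.8 m

dip-slip = net slip × sin(rake) = 275 m × sin(22.1°) = 103.5 m
heave = dip-slip × cos(dip) = 103.5 × cos(33°) = 86.8 m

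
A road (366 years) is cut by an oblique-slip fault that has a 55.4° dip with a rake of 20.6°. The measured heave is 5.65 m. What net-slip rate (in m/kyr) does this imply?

77.3 m/kyr

dip-slip = heave / cos(dip) = 5.65 / cos(55.4°) = 9.950 m
net slip = dip-slip / sin(rake) = 9.950 / sin(20.6°) = 28.28 m
rate = 28.28 m / 366 years = 0.0773 m/yr = 77.3 m/kyr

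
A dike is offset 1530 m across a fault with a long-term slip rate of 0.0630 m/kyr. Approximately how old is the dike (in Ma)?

24.3 Ma

age = offset / rate = 1530 m / (0.0630 m/kyr) = 2.43e+07 yr = 24.3 Ma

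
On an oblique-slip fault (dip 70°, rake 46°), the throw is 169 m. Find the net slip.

250 m

dip-slip = throw / sin(dip) = 169 / sin(70°) = 179.8 m
net slip = dip-slip / sin(rake) = 179.8 / sin(46°) = 250 m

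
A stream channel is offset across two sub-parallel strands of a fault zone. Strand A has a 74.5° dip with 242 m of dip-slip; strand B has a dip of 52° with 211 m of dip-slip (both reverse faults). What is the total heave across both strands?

heave_A = 242 × cos(74.5°) = 64.67 m
heave_B = 211 × cos(52°) = 129.9 m
total = 64.67 + 129.9 = 195 m

195 m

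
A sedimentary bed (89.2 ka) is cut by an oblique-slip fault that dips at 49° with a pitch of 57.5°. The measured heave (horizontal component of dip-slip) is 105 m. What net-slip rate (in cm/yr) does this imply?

0.213 cm/yr

dip-slip = heave / cos(dip) = 105 / cos(49°) = 160 m
net slip = dip-slip / sin(rake) = 160 / sin(57.5°) = 189.8 m
rate = 189.8 m / 89.2 ka = 0.00213 m/yr = 0.213 cm/yr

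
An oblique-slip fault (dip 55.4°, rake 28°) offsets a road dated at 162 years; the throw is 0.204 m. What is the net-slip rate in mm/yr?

3.26 mm/yr

dip-slip = throw / sin(dip) = 0.204 / sin(55.4°) = 0.2478 m
net slip = dip-slip / sin(rake) = 0.2478 / sin(28°) = 0.5279 m
rate = 0.5279 m / 162 years = 0.00326 m/yr = 3.26 mm/yr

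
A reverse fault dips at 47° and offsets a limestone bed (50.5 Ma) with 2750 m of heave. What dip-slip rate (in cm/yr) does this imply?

0.00798 cm/yr

dip-slip = heave / cos(dip) = 2750 m / cos(47°) = 4032 m
rate = 4032 m / 50.5 Ma = 0.0000798 m/yr = 0.00798 cm/yr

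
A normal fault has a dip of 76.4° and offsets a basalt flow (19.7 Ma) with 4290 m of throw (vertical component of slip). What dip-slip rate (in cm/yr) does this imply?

0.0224 cm/yr

dip-slip = throw / sin(dip) = 4290 m / sin(76.4°) = 4414 m
rate = 4414 m / 19.7 Ma = 0.000224 m/yr = 0.0224 cm/yr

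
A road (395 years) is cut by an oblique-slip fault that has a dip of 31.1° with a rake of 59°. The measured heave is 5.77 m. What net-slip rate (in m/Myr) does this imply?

dip-slip = heave / cos(dip) = 5.77 / cos(31.1°) = 6.739 m
net slip = dip-slip / sin(rake) = 6.739 / sin(59°) = 7.861 m
rate = 7.861 m / 395 years = 0.0199 m/yr = 19900 m/Myr

19900 m/Myr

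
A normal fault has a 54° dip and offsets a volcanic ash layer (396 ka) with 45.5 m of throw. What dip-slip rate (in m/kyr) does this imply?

0.142 m/kyr

dip-slip = throw / sin(dip) = 45.5 m / sin(54°) = 56.24 m
rate = 56.24 m / 396 ka = 0.000142 m/yr = 0.142 m/kyr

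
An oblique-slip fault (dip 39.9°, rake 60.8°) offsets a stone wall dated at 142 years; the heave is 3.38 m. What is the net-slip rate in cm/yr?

3.55 cm/yr

dip-slip = heave / cos(dip) = 3.38 / cos(39.9°) = 4.406 m
net slip = dip-slip / sin(rake) = 4.406 / sin(60.8°) = 5.047 m
rate = 5.047 m / 142 years = 0.0355 m/yr = 3.55 cm/yr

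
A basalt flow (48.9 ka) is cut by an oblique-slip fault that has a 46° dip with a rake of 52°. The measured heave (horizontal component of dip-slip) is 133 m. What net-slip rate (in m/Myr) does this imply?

dip-slip = heave / cos(dip) = 133 / cos(46°) = 191.5 m
net slip = dip-slip / sin(rake) = 191.5 / sin(52°) = 243 m
rate = 243 m / 48.9 ka = 0.00497 m/yr = 4970 m/Myr

4970 m/Myr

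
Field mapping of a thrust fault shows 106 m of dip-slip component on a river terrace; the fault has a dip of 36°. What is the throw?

throw = dip-slip × sin(dip) = 106 m × sin(36°) = 62.3 m

62.3 m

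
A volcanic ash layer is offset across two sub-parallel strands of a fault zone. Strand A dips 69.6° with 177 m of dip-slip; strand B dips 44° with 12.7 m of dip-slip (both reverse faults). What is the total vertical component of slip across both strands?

throw_A = 177 × sin(69.6°) = 165.9 m
throw_B = 12.7 × sin(44°) = 8.822 m
total = 165.9 + 8.822 = 175 m

175 m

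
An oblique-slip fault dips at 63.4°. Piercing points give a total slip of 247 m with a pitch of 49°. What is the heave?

dip-slip = net slip × sin(rake) = 247 m × sin(49°) = 186.4 m
heave = dip-slip × cos(dip) = 186.4 × cos(63.4°) = 83.5 m

83.5 m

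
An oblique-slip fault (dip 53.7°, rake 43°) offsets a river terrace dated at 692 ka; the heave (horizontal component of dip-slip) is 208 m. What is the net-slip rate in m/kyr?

0.744 m/kyr

dip-slip = heave / cos(dip) = 208 / cos(53.7°) = 351.3 m
net slip = dip-slip / sin(rake) = 351.3 / sin(43°) = 515.2 m
rate = 515.2 m / 692 ka = 0.000744 m/yr = 0.744 m/kyr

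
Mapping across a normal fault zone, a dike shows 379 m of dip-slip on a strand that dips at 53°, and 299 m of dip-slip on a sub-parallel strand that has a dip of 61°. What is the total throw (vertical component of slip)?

564 m

throw_A = 379 × sin(53°) = 302.7 m
throw_B = 299 × sin(61°) = 261.5 m
total = 302.7 + 261.5 = 564 m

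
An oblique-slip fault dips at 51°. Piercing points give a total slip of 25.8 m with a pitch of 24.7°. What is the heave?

6.78 m

dip-slip = net slip × sin(rake) = 25.8 m × sin(24.7°) = 10.78 m
heave = dip-slip × cos(dip) = 10.78 × cos(51°) = 6.78 m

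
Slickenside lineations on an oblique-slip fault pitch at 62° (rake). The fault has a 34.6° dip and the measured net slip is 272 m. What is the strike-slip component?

strike-slip = net slip × cos(rake) = 272 m × cos(62°) = 128 m

128 m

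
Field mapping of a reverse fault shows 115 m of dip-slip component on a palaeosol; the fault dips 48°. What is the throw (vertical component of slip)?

85.5 m

throw = dip-slip × sin(dip) = 115 m × sin(48°) = 85.5 m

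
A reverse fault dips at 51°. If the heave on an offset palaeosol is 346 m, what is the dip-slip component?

dip-slip = heave / cos(dip) = 346 / cos(51°) = 550 m

550 m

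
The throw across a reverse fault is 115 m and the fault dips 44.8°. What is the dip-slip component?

dip-slip = throw / sin(dip) = 115 / sin(44.8°) = 163 m

163 m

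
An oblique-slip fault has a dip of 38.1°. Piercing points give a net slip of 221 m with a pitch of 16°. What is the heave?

dip-slip = net slip × sin(rake) = 221 m × sin(16°) = 60.92 m
heave = dip-slip × cos(dip) = 60.92 × cos(38.1°) = 47.9 m

47.9 m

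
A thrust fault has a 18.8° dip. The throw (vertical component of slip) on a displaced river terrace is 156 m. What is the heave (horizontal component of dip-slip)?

458 m

heave = throw / tan(dip) = 156 / tan(18.8°) = 458 m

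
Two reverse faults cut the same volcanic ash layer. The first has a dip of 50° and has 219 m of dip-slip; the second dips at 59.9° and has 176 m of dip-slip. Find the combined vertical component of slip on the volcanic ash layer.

throw_A = 219 × sin(50°) = 167.8 m
throw_B = 176 × sin(59.9°) = 152.3 m
total = 167.8 + 152.3 = 320 m

320 m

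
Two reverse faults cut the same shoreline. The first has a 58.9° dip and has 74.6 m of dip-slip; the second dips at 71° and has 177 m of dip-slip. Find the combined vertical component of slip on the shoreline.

throw_A = 74.6 × sin(58.9°) = 63.88 m
throw_B = 177 × sin(71°) = 167.4 m
total = 63.88 + 167.4 = 231 m

231 m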